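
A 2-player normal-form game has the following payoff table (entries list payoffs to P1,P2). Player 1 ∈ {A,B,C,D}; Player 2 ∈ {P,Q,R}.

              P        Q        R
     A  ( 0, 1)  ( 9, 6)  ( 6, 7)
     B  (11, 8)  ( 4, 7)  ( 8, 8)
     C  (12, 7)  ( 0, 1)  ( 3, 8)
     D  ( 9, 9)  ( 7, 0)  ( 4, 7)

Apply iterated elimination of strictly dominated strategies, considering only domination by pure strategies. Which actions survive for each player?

P2 drop Q (R beats it: A:7>6 B:8>7 C:8>1 D:7>0)
P1 drop A (B beats it: P:11>0 R:8>6)
P1 drop D (B beats it: P:11>9 R:8>4)
P1→{B,C} P2→{P,R}

IESDS → P1:{B,C} P2:{P,R}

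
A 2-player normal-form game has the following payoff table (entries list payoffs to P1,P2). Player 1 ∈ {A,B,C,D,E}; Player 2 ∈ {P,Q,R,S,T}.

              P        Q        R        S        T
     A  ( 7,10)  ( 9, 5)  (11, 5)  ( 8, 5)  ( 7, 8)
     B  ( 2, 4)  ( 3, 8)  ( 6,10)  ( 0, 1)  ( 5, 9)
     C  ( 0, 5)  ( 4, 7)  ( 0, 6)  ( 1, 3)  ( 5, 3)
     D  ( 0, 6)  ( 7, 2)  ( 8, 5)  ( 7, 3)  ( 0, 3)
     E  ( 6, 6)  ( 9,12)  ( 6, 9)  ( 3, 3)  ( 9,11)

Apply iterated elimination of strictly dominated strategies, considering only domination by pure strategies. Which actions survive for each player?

Remaining: P1:{A,E} P2:{P,Q,T}

P1 drop B (A beats it: P:7>2 Q:9>3 R:11>6 S:8>0 T:7>5)
P1 drop C (A beats it: P:7>0 Q:9>4 R:11>0 S:8>1 T:7>5)
P1 drop D (A beats it: P:7>0 Q:9>7 R:11>8 S:8>7 T:7>0)
P2 drop R (T beats it: A:8>5 E:11>9)
P2 drop S (P beats it: A:10>5 E:6>3)
P1→{A,E} P2→{P,Q,T}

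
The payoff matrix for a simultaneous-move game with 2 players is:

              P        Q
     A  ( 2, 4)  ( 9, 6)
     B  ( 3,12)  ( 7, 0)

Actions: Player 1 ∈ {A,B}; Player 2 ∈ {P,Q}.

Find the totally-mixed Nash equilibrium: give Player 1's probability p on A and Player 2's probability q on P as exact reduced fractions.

P1 indiff ⇒ q·2+(1-q)·9 = q·3+(1-q)·7 ⇒ q(-1) = (1-q)(-2) ⇒ q = 2/3
P2 indiff ⇒ p·4+(1-p)·12 = p·6+(1-p)·0 ⇒ p(-2) = (1-p)(-12) ⇒ p = 6/7

P1 mixes 6/7 on A; P2 mixes 2/3 on P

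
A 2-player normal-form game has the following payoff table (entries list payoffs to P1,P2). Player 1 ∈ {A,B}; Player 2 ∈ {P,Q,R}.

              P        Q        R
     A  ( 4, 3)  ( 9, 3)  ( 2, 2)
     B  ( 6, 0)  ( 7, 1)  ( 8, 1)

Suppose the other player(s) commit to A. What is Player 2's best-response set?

u_2(P vs A) = 3
u_2(Q vs A) = 3
u_2(R vs A) = 2
max payoff 3 at {P,Q}

argmax u_2 = {P,Q}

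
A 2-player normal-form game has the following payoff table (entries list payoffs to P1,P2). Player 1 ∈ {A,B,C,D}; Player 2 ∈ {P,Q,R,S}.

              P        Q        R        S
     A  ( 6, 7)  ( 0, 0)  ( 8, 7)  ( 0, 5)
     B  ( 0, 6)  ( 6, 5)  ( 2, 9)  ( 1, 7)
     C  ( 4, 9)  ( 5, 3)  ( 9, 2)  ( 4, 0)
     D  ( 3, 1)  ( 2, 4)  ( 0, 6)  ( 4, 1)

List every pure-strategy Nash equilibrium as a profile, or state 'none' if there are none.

(A,P): NE
(A,Q): not NE [P1→B gives 6>0; P2→R gives 7>0]
(A,R): not NE [P1→C gives 9>8]
(A,S): not NE [P1→D gives 4>0; P2→R gives 7>5]
(B,P): not NE [P1→A gives 6>0; P2→R gives 9>6]
(B,Q): not NE [P2→R gives 9>5]
(B,R): not NE [P1→C gives 9>2]
(B,S): not NE [P1→D gives 4>1; P2→R gives 9>7]
(C,P): not NE [P1→A gives 6>4]
(C,Q): not NE [P1→B gives 6>5; P2→P gives 9>3]
(C,R): not NE [P2→P gives 9>2]
(C,S): not NE [P2→P gives 9>0]
(D,P): not NE [P1→A gives 6>3; P2→R gives 6>1]
(D,Q): not NE [P1→B gives 6>2; P2→R gives 6>4]
(D,R): not NE [P1→C gives 9>0]
(D,S): not NE [P2→R gives 6>1]

PSNE = {(A,P)}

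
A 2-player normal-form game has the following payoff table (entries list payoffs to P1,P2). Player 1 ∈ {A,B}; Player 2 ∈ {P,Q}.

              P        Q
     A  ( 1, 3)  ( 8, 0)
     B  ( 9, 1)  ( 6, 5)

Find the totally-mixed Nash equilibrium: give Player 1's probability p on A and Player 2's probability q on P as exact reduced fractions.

P1 mixes 4/7 on A; P2 mixes 1/5 on P

P1 indiff ⇒ q·1+(1-q)·8 = q·9+(1-q)·6 ⇒ q(-8) = (1-q)(-2) ⇒ q = 1/5
P2 indiff ⇒ p·3+(1-p)·1 = p·0+(1-p)·5 ⇒ p(3) = (1-p)(4) ⇒ p = 4/7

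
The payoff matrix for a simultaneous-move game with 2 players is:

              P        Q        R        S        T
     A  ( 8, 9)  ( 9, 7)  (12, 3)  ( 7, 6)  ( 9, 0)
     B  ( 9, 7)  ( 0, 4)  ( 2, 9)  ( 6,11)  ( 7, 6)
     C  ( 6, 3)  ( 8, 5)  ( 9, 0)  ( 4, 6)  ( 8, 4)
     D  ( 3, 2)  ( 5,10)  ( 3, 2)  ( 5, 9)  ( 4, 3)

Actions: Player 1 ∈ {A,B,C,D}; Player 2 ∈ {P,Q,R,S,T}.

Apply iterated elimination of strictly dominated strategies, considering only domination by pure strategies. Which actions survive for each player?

Survivors P1:{A,B} P2:{P,S}

P1 drop C (A beats it: P:8>6 Q:9>8 R:12>9 S:7>4 T:9>8)
P1 drop D (A beats it: P:8>3 Q:9>5 R:12>3 S:7>5 T:9>4)
P2 drop Q (P beats it: A:9>7 B:7>4)
P2 drop R (S beats it: A:6>3 B:11>9)
P2 drop T (P beats it: A:9>0 B:7>6)
P1→{A,B} P2→{P,S}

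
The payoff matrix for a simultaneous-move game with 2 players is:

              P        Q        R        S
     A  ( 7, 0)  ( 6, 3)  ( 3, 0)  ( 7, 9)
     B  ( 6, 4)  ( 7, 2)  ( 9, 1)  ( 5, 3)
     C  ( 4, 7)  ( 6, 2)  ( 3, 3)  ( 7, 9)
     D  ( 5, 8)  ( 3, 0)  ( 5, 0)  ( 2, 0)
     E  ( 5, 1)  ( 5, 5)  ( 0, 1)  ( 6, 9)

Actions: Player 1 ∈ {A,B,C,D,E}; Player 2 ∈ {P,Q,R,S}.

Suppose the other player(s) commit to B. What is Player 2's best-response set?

u_2(P vs B) = 4
u_2(Q vs B) = 2
u_2(R vs B) = 1
u_2(S vs B) = 3
max payoff 4 at {P}

argmax u_2 = {P}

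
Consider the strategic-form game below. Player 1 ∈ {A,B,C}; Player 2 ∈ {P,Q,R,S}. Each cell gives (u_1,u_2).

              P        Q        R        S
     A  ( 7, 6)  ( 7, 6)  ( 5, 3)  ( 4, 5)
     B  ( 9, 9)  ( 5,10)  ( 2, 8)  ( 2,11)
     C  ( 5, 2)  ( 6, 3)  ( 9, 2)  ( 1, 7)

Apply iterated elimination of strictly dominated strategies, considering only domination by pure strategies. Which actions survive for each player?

IESDS → P1:{A,B} P2:{P,Q,S}

P2 drop R (Q beats it: A:6>3 B:10>8 C:3>2)
P1 drop C (A beats it: P:7>5 Q:7>6 S:4>1)
P1→{A,B} P2→{P,Q,S}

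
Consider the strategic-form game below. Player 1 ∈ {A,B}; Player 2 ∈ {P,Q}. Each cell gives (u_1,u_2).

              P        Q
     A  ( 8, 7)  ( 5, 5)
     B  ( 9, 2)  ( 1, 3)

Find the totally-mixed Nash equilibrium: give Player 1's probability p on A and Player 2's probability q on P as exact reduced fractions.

(p,q) = (1/3, 4/5)

P1 indiff ⇒ q·8+(1-q)·5 = q·9+(1-q)·1 ⇒ q(-1) = (1-q)(-4) ⇒ q = 4/5
P2 indiff ⇒ p·7+(1-p)·2 = p·5+(1-p)·3 ⇒ p(2) = (1-p)(1) ⇒ p = 1/3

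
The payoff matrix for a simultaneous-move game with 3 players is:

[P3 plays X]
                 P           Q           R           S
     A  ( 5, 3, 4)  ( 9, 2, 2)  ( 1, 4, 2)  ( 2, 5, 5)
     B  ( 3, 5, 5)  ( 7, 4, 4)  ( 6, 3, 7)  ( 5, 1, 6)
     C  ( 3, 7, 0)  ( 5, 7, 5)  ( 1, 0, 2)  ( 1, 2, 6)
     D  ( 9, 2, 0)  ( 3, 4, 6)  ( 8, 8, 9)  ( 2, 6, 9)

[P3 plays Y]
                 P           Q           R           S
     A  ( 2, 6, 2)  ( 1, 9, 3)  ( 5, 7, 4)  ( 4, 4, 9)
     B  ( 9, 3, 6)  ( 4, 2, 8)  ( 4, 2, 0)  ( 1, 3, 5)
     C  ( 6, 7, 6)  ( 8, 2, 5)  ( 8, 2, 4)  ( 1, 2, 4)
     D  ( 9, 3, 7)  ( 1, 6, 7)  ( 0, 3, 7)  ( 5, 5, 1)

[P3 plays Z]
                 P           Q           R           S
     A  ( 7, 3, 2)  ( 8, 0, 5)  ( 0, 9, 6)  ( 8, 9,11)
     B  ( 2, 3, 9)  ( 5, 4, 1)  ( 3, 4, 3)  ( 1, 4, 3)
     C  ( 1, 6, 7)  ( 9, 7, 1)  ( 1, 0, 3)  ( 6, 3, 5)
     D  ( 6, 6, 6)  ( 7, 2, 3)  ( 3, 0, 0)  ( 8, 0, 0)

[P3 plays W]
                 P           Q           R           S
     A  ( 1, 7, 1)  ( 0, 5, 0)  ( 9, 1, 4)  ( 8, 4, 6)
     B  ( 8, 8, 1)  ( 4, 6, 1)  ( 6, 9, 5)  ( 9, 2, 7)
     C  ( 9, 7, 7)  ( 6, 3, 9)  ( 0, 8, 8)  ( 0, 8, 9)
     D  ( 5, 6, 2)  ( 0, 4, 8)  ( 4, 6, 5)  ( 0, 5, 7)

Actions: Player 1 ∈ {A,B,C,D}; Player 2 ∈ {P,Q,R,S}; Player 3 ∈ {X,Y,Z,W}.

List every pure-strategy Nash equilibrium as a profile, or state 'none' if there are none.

Nash profiles: (A,S,Z), (D,R,X)

(A,P,X): not NE [P1→D gives 9>5; P2→S gives 5>3]
(A,P,Y): not NE [P1→D gives 9>2; P2→Q gives 9>6; P3→X gives 4>2]
(A,P,Z): not NE [P2→S gives 9>3; P3→X gives 4>2]
(A,P,W): not NE [P1→C gives 9>1; P3→X gives 4>1]
(A,Q,X): not NE [P2→S gives 5>2; P3→Z gives 5>2]
(A,Q,Y): not NE [P1→C gives 8>1; P3→Z gives 5>3]
(A,Q,Z): not NE [P1→C gives 9>8; P2→S gives 9>0]
(A,Q,W): not NE [P1→C gives 6>0; P2→P gives 7>5; P3→Z gives 5>0]
(A,R,X): not NE [P1→D gives 8>1; P2→S gives 5>4; P3→Z gives 6>2]
(A,R,Y): not NE [P1→C gives 8>5; P2→Q gives 9>7; P3→Z gives 6>4]
(A,R,Z): not NE [P1→D gives 3>0]
(A,R,W): not NE [P2→P gives 7>1; P3→Z gives 6>4]
(A,S,X): not NE [P1→B gives 5>2; P3→Z gives 11>5]
(A,S,Y): not NE [P1→D gives 5>4; P2→Q gives 9>4; P3→Z gives 11>9]
(A,S,Z): NE
(A,S,W): not NE [P1→B gives 9>8; P2→P gives 7>4; P3→Z gives 11>6]
(B,P,X): not NE [P1→D gives 9>3; P3→Z gives 9>5]
(B,P,Y): not NE [P3→Z gives 9>6]
(B,P,Z): not NE [P1→A gives 7>2; P2→S gives 4>3]
(B,P,W): not NE [P1→C gives 9>8; P2→R gives 9>8; P3→Z gives 9>1]
(B,Q,X): not NE [P1→A gives 9>7; P2→P gives 5>4; P3→Y gives 8>4]
(B,Q,Y): not NE [P1→C gives 8>4; P2→S gives 3>2]
(B,Q,Z): not NE [P1→C gives 9>5; P3→Y gives 8>1]
(B,Q,W): not NE [P1→C gives 6>4; P2→R gives 9>6; P3→Y gives 8>1]
(B,R,X): not NE [P1→D gives 8>6; P2→P gives 5>3]
(B,R,Y): not NE [P1→C gives 8>4; P2→S gives 3>2; P3→X gives 7>0]
(B,R,Z): not NE [P3→X gives 7>3]
(B,R,W): not NE [P1→A gives 9>6; P3→X gives 7>5]
(B,S,X): not NE [P2→P gives 5>1; P3→W gives 7>6]
(B,S,Y): not NE [P1→D gives 5>1; P3→W gives 7>5]
(B,S,Z): not NE [P1→D gives 8>1; P3→W gives 7>3]
(B,S,W): not NE [P2→R gives 9>2]
(C,P,X): not NE [P1→D gives 9>3; P3→W gives 7>0]
(C,P,Y): not NE [P1→D gives 9>6; P3→W gives 7>6]
(C,P,Z): not NE [P1→A gives 7>1; P2→Q gives 7>6]
(C,P,W): not NE [P2→S gives 8>7]
(C,Q,X): not NE [P1→A gives 9>5; P3→W gives 9>5]
(C,Q,Y): not NE [P2→P gives 7>2; P3→W gives 9>5]
(C,Q,Z): not NE [P3→W gives 9>1]
(C,Q,W): not NE [P2→S gives 8>3]
(C,R,X): not NE [P1→D gives 8>1; P2→Q gives 7>0; P3→W gives 8>2]
(C,R,Y): not NE [P2→P gives 7>2; P3→W gives 8>4]
(C,R,Z): not NE [P1→D gives 3>1; P2→Q gives 7>0; P3→W gives 8>3]
(C,R,W): not NE [P1→A gives 9>0]
(C,S,X): not NE [P1→B gives 5>1; P2→Q gives 7>2; P3→W gives 9>6]
(C,S,Y): not NE [P1→D gives 5>1; P2→P gives 7>2; P3→W gives 9>4]
(C,S,Z): not NE [P1→D gives 8>6; P2→Q gives 7>3; P3→W gives 9>5]
(C,S,W): not NE [P1→B gives 9>0]
(D,P,X): not NE [P2→R gives 8>2; P3→Y gives 7>0]
(D,P,Y): not NE [P2→Q gives 6>3]
(D,P,Z): not NE [P1→A gives 7>6; P3→Y gives 7>6]
(D,P,W): not NE [P1→C gives 9>5; P3→Y gives 7>2]
(D,Q,X): not NE [P1→A gives 9>3; P2→R gives 8>4; P3→W gives 8>6]
(D,Q,Y): not NE [P1→C gives 8>1; P3→W gives 8>7]
(D,Q,Z): not NE [P1→C gives 9>7; P2→P gives 6>2; P3→W gives 8>3]
(D,Q,W): not NE [P1→C gives 6>0; P2→R gives 6>4]
(D,R,X): NE
(D,R,Y): not NE [P1→C gives 8>0; P2→Q gives 6>3; P3→X gives 9>7]
(D,R,Z): not NE [P2→P gives 6>0; P3→X gives 9>0]
(D,R,W): not NE [P1→A gives 9>4; P3→X gives 9>5]
(D,S,X): not NE [P1→B gives 5>2; P2→R gives 8>6]
(D,S,Y): not NE [P2→Q gives 6>5; P3→X gives 9>1]
(D,S,Z): not NE [P2→P gives 6>0; P3→X gives 9>0]
(D,S,W): not NE [P1→B gives 9>0; P2→R gives 6>5; P3→X gives 9>7]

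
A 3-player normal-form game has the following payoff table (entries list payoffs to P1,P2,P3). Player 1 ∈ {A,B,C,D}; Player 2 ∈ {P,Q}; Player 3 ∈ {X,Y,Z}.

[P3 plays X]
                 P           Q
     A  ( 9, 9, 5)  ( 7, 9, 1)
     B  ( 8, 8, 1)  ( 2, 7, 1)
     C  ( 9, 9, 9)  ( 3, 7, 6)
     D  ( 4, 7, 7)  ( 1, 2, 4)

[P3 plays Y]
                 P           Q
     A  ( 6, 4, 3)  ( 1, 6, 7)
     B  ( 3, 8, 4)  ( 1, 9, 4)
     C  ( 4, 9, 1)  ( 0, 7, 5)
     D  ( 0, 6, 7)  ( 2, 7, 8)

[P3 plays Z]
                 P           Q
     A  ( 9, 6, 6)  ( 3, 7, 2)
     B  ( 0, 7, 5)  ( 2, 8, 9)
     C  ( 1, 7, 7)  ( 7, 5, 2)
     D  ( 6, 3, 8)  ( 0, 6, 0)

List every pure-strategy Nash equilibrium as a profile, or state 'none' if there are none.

(A,P,X): not NE [P3→Z gives 6>5]
(A,P,Y): not NE [P2→Q gives 6>4; P3→Z gives 6>3]
(A,P,Z): not NE [P2→Q gives 7>6]
(A,Q,X): not NE [P3→Y gives 7>1]
(A,Q,Y): not NE [P1→D gives 2>1]
(A,Q,Z): not NE [P1→C gives 7>3; P3→Y gives 7>2]
(B,P,X): not NE [P1→C gives 9>8; P3→Z gives 5>1]
(B,P,Y): not NE [P1→A gives 6>3; P2→Q gives 9>8; P3→Z gives 5>4]
(B,P,Z): not NE [P1→A gives 9>0; P2→Q gives 8>7]
(B,Q,X): not NE [P1→A gives 7>2; P2→P gives 8>7; P3→Z gives 9>1]
(B,Q,Y): not NE [P1→D gives 2>1; P3→Z gives 9>4]
(B,Q,Z): not NE [P1→C gives 7>2]
(C,P,X): NE
(C,P,Y): not NE [P1→A gives 6>4; P3→X gives 9>1]
(C,P,Z): not NE [P1→A gives 9>1; P3→X gives 9>7]
(C,Q,X): not NE [P1→A gives 7>3; P2→P gives 9>7]
(C,Q,Y): not NE [P1→D gives 2>0; P2→P gives 9>7; P3→X gives 6>5]
(C,Q,Z): not NE [P2→P gives 7>5; P3→X gives 6>2]
(D,P,X): not NE [P1→C gives 9>4; P3→Z gives 8>7]
(D,P,Y): not NE [P1→A gives 6>0; P2→Q gives 7>6; P3→Z gives 8>7]
(D,P,Z): not NE [P1→A gives 9>6; P2→Q gives 6>3]
(D,Q,X): not NE [P1→A gives 7>1; P2→P gives 7>2; P3→Y gives 8>4]
(D,Q,Y): NE
(D,Q,Z): not NE [P1→C gives 7>0; P3→Y gives 8>0]

PSNE = {(C,P,X), (D,Q,Y)}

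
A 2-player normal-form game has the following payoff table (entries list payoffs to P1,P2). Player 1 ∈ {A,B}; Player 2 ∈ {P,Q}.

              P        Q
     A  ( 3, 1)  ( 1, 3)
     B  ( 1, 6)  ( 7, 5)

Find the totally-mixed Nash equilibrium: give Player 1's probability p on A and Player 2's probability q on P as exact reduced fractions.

P1 indiff ⇒ q·3+(1-q)·1 = q·1+(1-q)·7 ⇒ q(2) = (1-q)(6) ⇒ q = 3/4
P2 indiff ⇒ p·1+(1-p)·6 = p·3+(1-p)·5 ⇒ p(-2) = (1-p)(-1) ⇒ p = 1/3

(p,q) = (1/3, 3/4)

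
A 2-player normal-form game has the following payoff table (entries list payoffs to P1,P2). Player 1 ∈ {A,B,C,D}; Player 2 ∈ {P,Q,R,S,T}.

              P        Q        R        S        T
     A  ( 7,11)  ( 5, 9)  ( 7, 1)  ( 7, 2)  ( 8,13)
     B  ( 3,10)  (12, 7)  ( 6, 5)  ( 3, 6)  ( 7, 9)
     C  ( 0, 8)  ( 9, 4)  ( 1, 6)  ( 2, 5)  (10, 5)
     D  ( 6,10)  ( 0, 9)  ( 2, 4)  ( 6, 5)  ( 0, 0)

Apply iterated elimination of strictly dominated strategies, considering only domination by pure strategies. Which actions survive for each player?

IESDS → P1:{A,C} P2:{P,T}

P1 drop D (A beats it: P:7>6 Q:5>0 R:7>2 S:7>6 T:8>0)
P2 drop Q (P beats it: A:11>9 B:10>7 C:8>4)
P1 drop B (A beats it: P:7>3 R:7>6 S:7>3 T:8>7)
P2 drop R (P beats it: A:11>1 C:8>6)
P2 drop S (P beats it: A:11>2 C:8>5)
P1→{A,C} P2→{P,T}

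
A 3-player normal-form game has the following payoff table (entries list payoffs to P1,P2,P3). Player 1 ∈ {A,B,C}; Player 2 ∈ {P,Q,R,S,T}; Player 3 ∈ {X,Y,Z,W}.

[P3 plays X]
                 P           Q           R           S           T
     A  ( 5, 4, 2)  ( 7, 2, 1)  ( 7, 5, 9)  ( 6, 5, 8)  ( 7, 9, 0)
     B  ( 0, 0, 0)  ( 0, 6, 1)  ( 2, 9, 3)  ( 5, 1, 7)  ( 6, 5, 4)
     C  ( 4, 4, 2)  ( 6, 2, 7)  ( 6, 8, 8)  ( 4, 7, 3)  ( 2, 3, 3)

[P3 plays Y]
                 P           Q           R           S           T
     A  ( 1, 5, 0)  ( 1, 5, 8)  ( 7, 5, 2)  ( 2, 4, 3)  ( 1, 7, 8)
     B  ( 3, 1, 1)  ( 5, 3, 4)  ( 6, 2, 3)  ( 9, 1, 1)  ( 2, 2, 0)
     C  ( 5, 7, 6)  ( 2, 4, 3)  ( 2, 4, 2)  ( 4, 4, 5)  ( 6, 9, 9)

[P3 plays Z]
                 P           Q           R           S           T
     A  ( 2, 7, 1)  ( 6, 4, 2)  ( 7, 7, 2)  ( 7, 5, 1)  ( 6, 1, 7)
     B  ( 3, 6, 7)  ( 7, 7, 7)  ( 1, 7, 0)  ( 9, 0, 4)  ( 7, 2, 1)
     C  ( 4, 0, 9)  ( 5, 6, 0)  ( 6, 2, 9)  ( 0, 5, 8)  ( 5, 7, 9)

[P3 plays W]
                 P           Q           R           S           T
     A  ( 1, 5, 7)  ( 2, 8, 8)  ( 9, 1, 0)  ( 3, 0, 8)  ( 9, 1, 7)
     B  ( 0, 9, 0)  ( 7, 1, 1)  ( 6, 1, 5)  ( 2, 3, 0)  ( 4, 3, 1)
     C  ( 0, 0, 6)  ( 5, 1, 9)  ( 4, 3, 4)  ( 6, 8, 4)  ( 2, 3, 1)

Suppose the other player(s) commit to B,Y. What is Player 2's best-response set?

u_2(P vs B,Y) = 1
u_2(Q vs B,Y) = 3
u_2(R vs B,Y) = 2
u_2(S vs B,Y) = 1
u_2(T vs B,Y) = 2
max payoff 3 at {Q}

P2 best: {Q}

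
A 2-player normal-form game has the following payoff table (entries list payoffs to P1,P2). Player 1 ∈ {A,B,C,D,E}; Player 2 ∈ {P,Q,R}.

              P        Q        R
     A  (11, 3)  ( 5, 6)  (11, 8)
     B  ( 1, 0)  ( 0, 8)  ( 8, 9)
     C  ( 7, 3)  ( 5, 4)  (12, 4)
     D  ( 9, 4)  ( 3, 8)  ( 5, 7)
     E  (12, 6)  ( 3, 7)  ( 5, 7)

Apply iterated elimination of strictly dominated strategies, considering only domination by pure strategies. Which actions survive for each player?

P1 drop B (A beats it: P:11>1 Q:5>0 R:11>8)
P1 drop D (A beats it: P:11>9 Q:5>3 R:11>5)
P2 drop P (Q beats it: A:6>3 C:4>3 E:7>6)
P1 drop E (A beats it: Q:5>3 R:11>5)
P1→{A,C} P2→{Q,R}

Survivors P1:{A,C} P2:{Q,R}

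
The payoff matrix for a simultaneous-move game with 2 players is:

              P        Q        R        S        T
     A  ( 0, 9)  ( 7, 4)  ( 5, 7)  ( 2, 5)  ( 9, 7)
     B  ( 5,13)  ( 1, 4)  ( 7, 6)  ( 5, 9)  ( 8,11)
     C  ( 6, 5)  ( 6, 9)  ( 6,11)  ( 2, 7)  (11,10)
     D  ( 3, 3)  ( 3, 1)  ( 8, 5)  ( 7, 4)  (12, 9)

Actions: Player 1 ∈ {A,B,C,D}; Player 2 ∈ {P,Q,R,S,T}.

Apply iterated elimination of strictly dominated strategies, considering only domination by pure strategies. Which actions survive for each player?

Remaining: P1:{B,C,D} P2:{P,R,T}

P2 drop Q (R beats it: A:7>4 B:6>4 C:11>9 D:5>1)
P1 drop A (D beats it: P:3>0 R:8>5 S:7>2 T:12>9)
P2 drop S (T beats it: B:11>9 C:10>7 D:9>4)
P1→{B,C,D} P2→{P,R,T}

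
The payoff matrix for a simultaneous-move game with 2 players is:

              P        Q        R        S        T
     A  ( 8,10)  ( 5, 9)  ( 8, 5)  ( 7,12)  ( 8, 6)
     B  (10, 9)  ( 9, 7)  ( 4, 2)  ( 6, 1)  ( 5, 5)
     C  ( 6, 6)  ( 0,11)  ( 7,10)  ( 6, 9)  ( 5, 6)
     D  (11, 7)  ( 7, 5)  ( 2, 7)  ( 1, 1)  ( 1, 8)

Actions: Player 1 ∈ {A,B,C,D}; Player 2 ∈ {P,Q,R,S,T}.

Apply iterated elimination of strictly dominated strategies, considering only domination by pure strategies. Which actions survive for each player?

Remaining: P1:{A,B,D} P2:{P,S,T}

P1 drop C (A beats it: P:8>6 Q:5>0 R:8>7 S:7>6 T:8>5)
P2 drop Q (P beats it: A:10>9 B:9>7 D:7>5)
P2 drop R (T beats it: A:6>5 B:5>2 D:8>7)
P1→{A,B,D} P2→{P,S,T}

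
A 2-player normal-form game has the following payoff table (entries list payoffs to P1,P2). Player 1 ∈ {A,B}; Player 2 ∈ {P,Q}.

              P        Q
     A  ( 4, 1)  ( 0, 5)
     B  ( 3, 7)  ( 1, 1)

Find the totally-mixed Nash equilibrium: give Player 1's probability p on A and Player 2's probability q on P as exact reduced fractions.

P1 indiff ⇒ q·4+(1-q)·0 = q·3+(1-q)·1 ⇒ q(1) = (1-q)(1) ⇒ q = 1/2
P2 indiff ⇒ p·1+(1-p)·7 = p·5+(1-p)·1 ⇒ p(-4) = (1-p)(-6) ⇒ p = 3/5

P1 mixes 3/5 on A; P2 mixes 1/2 on P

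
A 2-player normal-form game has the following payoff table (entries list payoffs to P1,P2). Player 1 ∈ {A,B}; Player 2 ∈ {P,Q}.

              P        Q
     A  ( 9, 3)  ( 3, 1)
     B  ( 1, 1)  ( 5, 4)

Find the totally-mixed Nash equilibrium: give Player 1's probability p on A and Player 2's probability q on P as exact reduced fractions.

P1 indiff ⇒ q·9+(1-q)·3 = q·1+(1-q)·5 ⇒ q(8) = (1-q)(2) ⇒ q = 1/5
P2 indiff ⇒ p·3+(1-p)·1 = p·1+(1-p)·4 ⇒ p(2) = (1-p)(3) ⇒ p = 3/5

(p,q) = (3/5, 1/5)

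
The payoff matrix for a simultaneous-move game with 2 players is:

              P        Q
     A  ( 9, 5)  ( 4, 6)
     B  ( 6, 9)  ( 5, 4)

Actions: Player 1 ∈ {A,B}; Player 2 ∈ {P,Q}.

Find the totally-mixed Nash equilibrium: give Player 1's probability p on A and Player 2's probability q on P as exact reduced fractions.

P1 indiff ⇒ q·9+(1-q)·4 = q·6+(1-q)·5 ⇒ q(3) = (1-q)(1) ⇒ q = 1/4
P2 indiff ⇒ p·5+(1-p)·9 = p·6+(1-p)·4 ⇒ p(-1) = (1-p)(-5) ⇒ p = 5/6

p=5/6, q=1/4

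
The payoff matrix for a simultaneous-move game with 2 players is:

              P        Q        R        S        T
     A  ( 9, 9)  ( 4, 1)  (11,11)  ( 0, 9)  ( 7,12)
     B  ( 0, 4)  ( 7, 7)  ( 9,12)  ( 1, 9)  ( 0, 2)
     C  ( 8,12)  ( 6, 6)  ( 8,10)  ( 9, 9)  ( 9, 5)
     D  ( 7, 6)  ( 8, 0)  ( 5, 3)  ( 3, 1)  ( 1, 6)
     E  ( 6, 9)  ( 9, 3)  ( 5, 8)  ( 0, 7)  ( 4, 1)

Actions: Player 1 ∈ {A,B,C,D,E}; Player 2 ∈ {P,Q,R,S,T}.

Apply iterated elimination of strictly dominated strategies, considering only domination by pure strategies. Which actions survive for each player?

P2 drop Q (R beats it: A:11>1 B:12>7 C:10>6 D:3>0 E:8>3)
P1 drop D (C beats it: P:8>7 R:8>5 S:9>3 T:9>1)
P1 drop E (C beats it: P:8>6 R:8>5 S:9>0 T:9>4)
P2 drop S (R beats it: A:11>9 B:12>9 C:10>9)
P1 drop B (A beats it: P:9>0 R:11>9 T:7>0)
P1→{A,C} P2→{P,R,T}

Survivors P1:{A,C} P2:{P,R,T}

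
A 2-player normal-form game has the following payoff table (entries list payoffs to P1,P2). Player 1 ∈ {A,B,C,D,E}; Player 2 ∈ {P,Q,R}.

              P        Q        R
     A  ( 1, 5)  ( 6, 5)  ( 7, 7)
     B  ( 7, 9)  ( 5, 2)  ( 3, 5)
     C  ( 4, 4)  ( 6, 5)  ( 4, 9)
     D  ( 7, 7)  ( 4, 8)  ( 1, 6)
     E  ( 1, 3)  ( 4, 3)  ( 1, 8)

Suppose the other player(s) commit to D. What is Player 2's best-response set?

P2 best: {Q}

u_2(P vs D) = 7
u_2(Q vs D) = 8
u_2(R vs D) = 6
max payoff 8 at {Q}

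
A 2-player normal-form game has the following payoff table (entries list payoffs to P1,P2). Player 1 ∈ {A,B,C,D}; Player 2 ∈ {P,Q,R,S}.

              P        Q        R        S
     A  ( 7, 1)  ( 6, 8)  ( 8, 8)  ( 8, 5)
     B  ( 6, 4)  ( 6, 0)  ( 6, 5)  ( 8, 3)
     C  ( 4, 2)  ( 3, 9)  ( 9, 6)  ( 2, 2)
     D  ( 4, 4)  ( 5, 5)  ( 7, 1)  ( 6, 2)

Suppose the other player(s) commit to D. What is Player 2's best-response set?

u_2(P vs D) = 4
u_2(Q vs D) = 5
u_2(R vs D) = 1
u_2(S vs D) = 2
max payoff 5 at {Q}

P2 best: {Q}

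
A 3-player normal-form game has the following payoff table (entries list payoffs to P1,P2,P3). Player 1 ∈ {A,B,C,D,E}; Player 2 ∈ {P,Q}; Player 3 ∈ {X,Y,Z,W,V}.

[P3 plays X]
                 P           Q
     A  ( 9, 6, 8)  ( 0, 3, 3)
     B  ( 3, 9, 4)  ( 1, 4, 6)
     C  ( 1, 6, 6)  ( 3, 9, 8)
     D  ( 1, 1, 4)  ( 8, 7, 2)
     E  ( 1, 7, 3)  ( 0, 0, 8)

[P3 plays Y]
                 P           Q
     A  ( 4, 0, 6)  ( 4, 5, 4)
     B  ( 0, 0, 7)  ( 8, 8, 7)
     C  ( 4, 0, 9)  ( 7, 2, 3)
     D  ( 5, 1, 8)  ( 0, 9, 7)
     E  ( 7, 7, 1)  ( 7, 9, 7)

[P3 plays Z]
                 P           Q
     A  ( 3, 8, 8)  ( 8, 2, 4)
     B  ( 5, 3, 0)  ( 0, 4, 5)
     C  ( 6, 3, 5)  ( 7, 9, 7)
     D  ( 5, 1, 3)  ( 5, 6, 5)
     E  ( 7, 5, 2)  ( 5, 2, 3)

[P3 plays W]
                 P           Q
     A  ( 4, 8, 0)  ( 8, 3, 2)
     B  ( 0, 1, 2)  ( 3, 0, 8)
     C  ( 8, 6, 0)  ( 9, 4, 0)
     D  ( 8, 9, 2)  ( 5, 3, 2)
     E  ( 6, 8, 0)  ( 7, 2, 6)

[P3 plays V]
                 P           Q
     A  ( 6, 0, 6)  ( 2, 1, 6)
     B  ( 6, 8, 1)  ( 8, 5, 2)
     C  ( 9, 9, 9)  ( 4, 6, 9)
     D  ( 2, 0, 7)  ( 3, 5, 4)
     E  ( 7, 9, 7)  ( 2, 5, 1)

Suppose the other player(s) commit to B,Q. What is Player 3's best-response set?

P3 best: {W}

u_3(X vs B,Q) = 6
u_3(Y vs B,Q) = 7
u_3(Z vs B,Q) = 5
u_3(W vs B,Q) = 8
u_3(V vs B,Q) = 2
max payoff 8 at {W}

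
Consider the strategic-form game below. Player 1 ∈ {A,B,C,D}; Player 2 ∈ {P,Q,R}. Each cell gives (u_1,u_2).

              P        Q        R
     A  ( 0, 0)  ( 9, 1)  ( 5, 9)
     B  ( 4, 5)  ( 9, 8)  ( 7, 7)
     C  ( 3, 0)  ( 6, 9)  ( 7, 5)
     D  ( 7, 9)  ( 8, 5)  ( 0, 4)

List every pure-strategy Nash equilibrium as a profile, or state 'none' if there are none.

(A,P): not NE [P1→D gives 7>0; P2→R gives 9>0]
(A,Q): not NE [P2→R gives 9>1]
(A,R): not NE [P1→C gives 7>5]
(B,P): not NE [P1→D gives 7>4; P2→Q gives 8>5]
(B,Q): NE
(B,R): not NE [P2→Q gives 8>7]
(C,P): not NE [P1→D gives 7>3; P2→Q gives 9>0]
(C,Q): not NE [P1→B gives 9>6]
(C,R): not NE [P2→Q gives 9>5]
(D,P): NE
(D,Q): not NE [P1→B gives 9>8; P2→P gives 9>5]
(D,R): not NE [P1→C gives 7>0; P2→P gives 9>4]

PSNE = {(B,Q), (D,P)}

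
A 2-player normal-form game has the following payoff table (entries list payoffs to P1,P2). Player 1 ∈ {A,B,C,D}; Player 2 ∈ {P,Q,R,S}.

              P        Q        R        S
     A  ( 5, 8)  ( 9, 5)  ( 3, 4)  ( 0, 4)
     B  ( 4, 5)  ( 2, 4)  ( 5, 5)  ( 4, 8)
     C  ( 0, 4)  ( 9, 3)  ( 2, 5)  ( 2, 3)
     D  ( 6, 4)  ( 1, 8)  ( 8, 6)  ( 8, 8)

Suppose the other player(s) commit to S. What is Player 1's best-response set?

u_1(A vs S) = 0
u_1(B vs S) = 4
u_1(C vs S) = 2
u_1(D vs S) = 8
max payoff 8 at {D}

argmax u_1 = {D}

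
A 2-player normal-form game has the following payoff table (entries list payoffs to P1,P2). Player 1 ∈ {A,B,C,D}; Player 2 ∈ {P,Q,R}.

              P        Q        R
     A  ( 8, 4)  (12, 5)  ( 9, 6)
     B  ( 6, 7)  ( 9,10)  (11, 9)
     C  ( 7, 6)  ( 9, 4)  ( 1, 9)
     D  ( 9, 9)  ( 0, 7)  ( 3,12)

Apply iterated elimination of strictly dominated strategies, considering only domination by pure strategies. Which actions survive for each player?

Remaining: P1:{A,B} P2:{Q,R}

P1 drop C (A beats it: P:8>7 Q:12>9 R:9>1)
P2 drop P (R beats it: A:6>4 B:9>7 D:12>9)
P1 drop D (A beats it: Q:12>0 R:9>3)
P1→{A,B} P2→{Q,R}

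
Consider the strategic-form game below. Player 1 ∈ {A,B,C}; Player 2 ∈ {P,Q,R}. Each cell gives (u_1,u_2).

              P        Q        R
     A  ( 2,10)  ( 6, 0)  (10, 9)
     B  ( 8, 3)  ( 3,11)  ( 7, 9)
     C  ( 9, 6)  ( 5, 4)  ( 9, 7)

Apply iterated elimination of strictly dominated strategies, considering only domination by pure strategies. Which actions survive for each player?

P1 drop B (C beats it: P:9>8 Q:5>3 R:9>7)
P2 drop Q (P beats it: A:10>0 C:6>4)
P1→{A,C} P2→{P,R}

IESDS → P1:{A,C} P2:{P,R}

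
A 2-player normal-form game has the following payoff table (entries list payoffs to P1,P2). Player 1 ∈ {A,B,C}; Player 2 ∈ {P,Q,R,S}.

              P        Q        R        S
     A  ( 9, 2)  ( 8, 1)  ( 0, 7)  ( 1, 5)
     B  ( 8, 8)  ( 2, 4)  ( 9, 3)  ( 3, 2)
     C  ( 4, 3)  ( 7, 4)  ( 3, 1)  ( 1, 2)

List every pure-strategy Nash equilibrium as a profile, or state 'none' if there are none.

(A,P): not NE [P2→R gives 7>2]
(A,Q): not NE [P2→R gives 7>1]
(A,R): not NE [P1→B gives 9>0]
(A,S): not NE [P1→B gives 3>1; P2→R gives 7>5]
(B,P): not NE [P1→A gives 9>8]
(B,Q): not NE [P1→A gives 8>2; P2→P gives 8>4]
(B,R): not NE [P2→P gives 8>3]
(B,S): not NE [P2→P gives 8>2]
(C,P): not NE [P1→A gives 9>4; P2→Q gives 4>3]
(C,Q): not NE [P1→A gives 8>7]
(C,R): not NE [P1→B gives 9>3; P2→Q gives 4>1]
(C,S): not NE [P1→B gives 3>1; P2→Q gives 4>2]

PSNE: ∅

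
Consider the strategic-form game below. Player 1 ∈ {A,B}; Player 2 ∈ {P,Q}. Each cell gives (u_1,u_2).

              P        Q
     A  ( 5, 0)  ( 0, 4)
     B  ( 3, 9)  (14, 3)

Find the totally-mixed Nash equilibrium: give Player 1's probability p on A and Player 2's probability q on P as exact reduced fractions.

P1 mixes 3/5 on A; P2 mixes 7/8 on P

P1 indiff ⇒ q·5+(1-q)·0 = q·3+(1-q)·14 ⇒ q(2) = (1-q)(14) ⇒ q = 7/8
P2 indiff ⇒ p·0+(1-p)·9 = p·4+(1-p)·3 ⇒ p(-4) = (1-p)(-6) ⇒ p = 3/5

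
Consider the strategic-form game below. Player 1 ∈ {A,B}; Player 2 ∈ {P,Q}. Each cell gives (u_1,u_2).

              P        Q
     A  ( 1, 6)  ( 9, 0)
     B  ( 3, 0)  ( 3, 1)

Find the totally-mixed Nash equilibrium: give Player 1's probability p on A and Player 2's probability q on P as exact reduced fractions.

P1 indiff ⇒ q·1+(1-q)·9 = q·3+(1-q)·3 ⇒ q(-2) = (1-q)(-6) ⇒ q = 3/4
P2 indiff ⇒ p·6+(1-p)·0 = p·0+(1-p)·1 ⇒ p(6) = (1-p)(1) ⇒ p = 1/7

P1 mixes 1/7 on A; P2 mixes 3/4 on P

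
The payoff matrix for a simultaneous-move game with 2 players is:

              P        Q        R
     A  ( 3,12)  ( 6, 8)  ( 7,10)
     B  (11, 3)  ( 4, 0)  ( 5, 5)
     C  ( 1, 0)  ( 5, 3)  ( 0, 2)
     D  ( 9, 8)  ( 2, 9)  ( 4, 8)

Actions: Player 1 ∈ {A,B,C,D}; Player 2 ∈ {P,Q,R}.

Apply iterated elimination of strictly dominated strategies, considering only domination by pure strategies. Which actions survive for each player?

P1 drop C (A beats it: P:3>1 Q:6>5 R:7>0)
P1 drop D (B beats it: P:11>9 Q:4>2 R:5>4)
P2 drop Q (P beats it: A:12>8 B:3>0)
P1→{A,B} P2→{P,R}

IESDS → P1:{A,B} P2:{P,R}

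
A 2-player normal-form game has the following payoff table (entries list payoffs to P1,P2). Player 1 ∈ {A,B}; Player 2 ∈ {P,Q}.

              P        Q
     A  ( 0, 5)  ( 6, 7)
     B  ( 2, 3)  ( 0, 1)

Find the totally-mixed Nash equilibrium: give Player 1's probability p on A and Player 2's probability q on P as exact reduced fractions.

P1 mixes 1/2 on A; P2 mixes 3/4 on P

P1 indiff ⇒ q·0+(1-q)·6 = q·2+(1-q)·0 ⇒ q(-2) = (1-q)(-6) ⇒ q = 3/4
P2 indiff ⇒ p·5+(1-p)·3 = p·7+(1-p)·1 ⇒ p(-2) = (1-p)(-2) ⇒ p = 1/2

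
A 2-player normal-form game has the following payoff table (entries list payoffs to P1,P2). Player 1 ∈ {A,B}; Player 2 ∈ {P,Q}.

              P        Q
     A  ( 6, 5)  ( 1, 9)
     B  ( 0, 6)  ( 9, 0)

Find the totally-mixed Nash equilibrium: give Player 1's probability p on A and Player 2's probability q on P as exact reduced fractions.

P1 indiff ⇒ q·6+(1-q)·1 = q·0+(1-q)·9 ⇒ q(6) = (1-q)(8) ⇒ q = 4/7
P2 indiff ⇒ p·5+(1-p)·6 = p·9+(1-p)·0 ⇒ p(-4) = (1-p)(-6) ⇒ p = 3/5

p=3/5, q=4/7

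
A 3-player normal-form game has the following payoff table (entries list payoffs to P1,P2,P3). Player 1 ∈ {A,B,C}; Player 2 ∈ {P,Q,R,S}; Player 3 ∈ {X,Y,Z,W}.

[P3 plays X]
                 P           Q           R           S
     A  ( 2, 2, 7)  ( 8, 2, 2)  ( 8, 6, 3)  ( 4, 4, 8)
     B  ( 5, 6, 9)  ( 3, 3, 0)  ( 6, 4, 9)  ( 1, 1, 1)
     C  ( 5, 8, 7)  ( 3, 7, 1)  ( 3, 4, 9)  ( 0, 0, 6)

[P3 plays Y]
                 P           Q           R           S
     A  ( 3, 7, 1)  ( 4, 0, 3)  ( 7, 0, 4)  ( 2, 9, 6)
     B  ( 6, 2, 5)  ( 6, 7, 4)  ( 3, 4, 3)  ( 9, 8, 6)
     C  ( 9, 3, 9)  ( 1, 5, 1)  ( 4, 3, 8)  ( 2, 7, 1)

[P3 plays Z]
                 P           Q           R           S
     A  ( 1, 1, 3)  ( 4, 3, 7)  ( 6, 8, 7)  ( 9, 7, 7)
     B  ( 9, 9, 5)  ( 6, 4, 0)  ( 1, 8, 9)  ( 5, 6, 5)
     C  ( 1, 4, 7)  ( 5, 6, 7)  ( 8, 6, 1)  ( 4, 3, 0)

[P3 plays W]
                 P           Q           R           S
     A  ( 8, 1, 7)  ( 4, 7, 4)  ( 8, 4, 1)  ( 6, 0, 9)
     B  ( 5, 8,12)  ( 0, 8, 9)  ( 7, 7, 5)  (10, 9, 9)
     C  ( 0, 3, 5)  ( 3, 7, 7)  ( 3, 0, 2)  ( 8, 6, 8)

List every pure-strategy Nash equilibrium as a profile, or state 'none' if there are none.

PSNE = {(B,S,W)}

(A,P,X): not NE [P1→C gives 5>2; P2→R gives 6>2]
(A,P,Y): not NE [P1→C gives 9>3; P2→S gives 9>7; P3→W gives 7>1]
(A,P,Z): not NE [P1→B gives 9>1; P2→R gives 8>1; P3→W gives 7>3]
(A,P,W): not NE [P2→Q gives 7>1]
(A,Q,X): not NE [P2→R gives 6>2; P3→Z gives 7>2]
(A,Q,Y): not NE [P1→B gives 6>4; P2→S gives 9>0; P3→Z gives 7>3]
(A,Q,Z): not NE [P1→B gives 6>4; P2→R gives 8>3]
(A,Q,W): not NE [P3→Z gives 7>4]
(A,R,X): not NE [P3→Z gives 7>3]
(A,R,Y): not NE [P2→S gives 9>0; P3→Z gives 7>4]
(A,R,Z): not NE [P1→C gives 8>6]
(A,R,W): not NE [P2→Q gives 7>4; P3→Z gives 7>1]
(A,S,X): not NE [P2→R gives 6>4; P3→W gives 9>8]
(A,S,Y): not NE [P1→B gives 9>2; P3→W gives 9>6]
(A,S,Z): not NE [P2→R gives 8>7; P3→W gives 9>7]
(A,S,W): not NE [P1→B gives 10>6; P2→Q gives 7>0]
(B,P,X): not NE [P3→W gives 12>9]
(B,P,Y): not NE [P1→C gives 9>6; P2→S gives 8>2; P3→W gives 12>5]
(B,P,Z): not NE [P3→W gives 12>5]
(B,P,W): not NE [P1→A gives 8>5; P2→S gives 9>8]
(B,Q,X): not NE [P1→A gives 8>3; P2→P gives 6>3; P3→W gives 9>0]
(B,Q,Y): not NE [P2→S gives 8>7; P3→W gives 9>4]
(B,Q,Z): not NE [P2→P gives 9>4; P3→W gives 9>0]
(B,Q,W): not NE [P1→A gives 4>0; P2→S gives 9>8]
(B,R,X): not NE [P1→A gives 8>6; P2→P gives 6>4]
(B,R,Y): not NE [P1→A gives 7>3; P2→S gives 8>4; P3→Z gives 9>3]
(B,R,Z): not NE [P1→C gives 8>1; P2→P gives 9>8]
(B,R,W): not NE [P1→A gives 8>7; P2→S gives 9>7; P3→Z gives 9>5]
(B,S,X): not NE [P1→A gives 4>1; P2→P gives 6>1; P3→W gives 9>1]
(B,S,Y): not NE [P3→W gives 9>6]
(B,S,Z): not NE [P1→A gives 9>5; P2→P gives 9>6; P3→W gives 9>5]
(B,S,W): NE
(C,P,X): not NE [P3→Y gives 9>7]
(C,P,Y): not NE [P2→S gives 7>3]
(C,P,Z): not NE [P1→B gives 9>1; P2→R gives 6>4; P3→Y gives 9>7]
(C,P,W): not NE [P1→A gives 8>0; P2→Q gives 7>3; P3→Y gives 9>5]
(C,Q,X): not NE [P1→A gives 8>3; P2→P gives 8>7; P3→W gives 7>1]
(C,Q,Y): not NE [P1→B gives 6>1; P2→S gives 7>5; P3→W gives 7>1]
(C,Q,Z): not NE [P1→B gives 6>5]
(C,Q,W): not NE [P1→A gives 4>3]
(C,R,X): not NE [P1→A gives 8>3; P2→P gives 8>4]
(C,R,Y): not NE [P1→A gives 7>4; P2→S gives 7>3; P3→X gives 9>8]
(C,R,Z): not NE [P3→X gives 9>1]
(C,R,W): not NE [P1→A gives 8>3; P2→Q gives 7>0; P3→X gives 9>2]
(C,S,X): not NE [P1→A gives 4>0; P2→P gives 8>0; P3→W gives 8>6]
(C,S,Y): not NE [P1→B gives 9>2; P3→W gives 8>1]
(C,S,Z): not NE [P1→A gives 9>4; P2→R gives 6>3; P3→W gives 8>0]
(C,S,W): not NE [P1→B gives 10>8; P2→Q gives 7>6]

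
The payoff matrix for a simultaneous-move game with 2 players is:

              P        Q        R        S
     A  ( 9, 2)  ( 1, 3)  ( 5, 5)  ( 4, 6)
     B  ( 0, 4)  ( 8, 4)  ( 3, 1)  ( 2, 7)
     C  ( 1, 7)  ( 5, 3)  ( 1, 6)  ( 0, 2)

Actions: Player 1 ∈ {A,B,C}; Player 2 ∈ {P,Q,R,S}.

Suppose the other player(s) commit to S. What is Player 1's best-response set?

u_1(A vs S) = 4
u_1(B vs S) = 2
u_1(C vs S) = 0
max payoff 4 at {A}

argmax u_1 = {A}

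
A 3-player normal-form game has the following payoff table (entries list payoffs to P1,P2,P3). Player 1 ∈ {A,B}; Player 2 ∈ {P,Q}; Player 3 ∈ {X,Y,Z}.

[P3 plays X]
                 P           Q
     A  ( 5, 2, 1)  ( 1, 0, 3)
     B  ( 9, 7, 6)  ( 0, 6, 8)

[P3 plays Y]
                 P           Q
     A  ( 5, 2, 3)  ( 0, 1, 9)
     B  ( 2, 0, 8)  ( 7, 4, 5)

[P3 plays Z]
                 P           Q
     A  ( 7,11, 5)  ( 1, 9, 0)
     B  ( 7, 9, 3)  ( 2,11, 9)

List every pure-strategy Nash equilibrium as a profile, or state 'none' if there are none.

NE set: (A,P,Z), (B,Q,Z)

(A,P,X): not NE [P1→B gives 9>5; P3→Z gives 5>1]
(A,P,Y): not NE [P3→Z gives 5>3]
(A,P,Z): NE
(A,Q,X): not NE [P2→P gives 2>0; P3→Y gives 9>3]
(A,Q,Y): not NE [P1→B gives 7>0; P2→P gives 2>1]
(A,Q,Z): not NE [P1→B gives 2>1; P2→P gives 11>9; P3→Y gives 9>0]
(B,P,X): not NE [P3→Y gives 8>6]
(B,P,Y): not NE [P1→A gives 5>2; P2→Q gives 4>0]
(B,P,Z): not NE [P2→Q gives 11>9; P3→Y gives 8>3]
(B,Q,X): not NE [P1→A gives 1>0; P2→P gives 7>6; P3→Z gives 9>8]
(B,Q,Y): not NE [P3→Z gives 9>5]
(B,Q,Z): NE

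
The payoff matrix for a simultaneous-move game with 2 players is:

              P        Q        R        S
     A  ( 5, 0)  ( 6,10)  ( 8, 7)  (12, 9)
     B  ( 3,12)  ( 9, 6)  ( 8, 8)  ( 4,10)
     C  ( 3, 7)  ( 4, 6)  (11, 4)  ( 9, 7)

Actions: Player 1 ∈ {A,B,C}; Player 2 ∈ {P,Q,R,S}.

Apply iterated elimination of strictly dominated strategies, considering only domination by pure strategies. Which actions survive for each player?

Survivors P1:{A,B} P2:{P,Q,S}

P2 drop R (S beats it: A:9>7 B:10>8 C:7>4)
P1 drop C (A beats it: P:5>3 Q:6>4 S:12>9)
P1→{A,B} P2→{P,Q,S}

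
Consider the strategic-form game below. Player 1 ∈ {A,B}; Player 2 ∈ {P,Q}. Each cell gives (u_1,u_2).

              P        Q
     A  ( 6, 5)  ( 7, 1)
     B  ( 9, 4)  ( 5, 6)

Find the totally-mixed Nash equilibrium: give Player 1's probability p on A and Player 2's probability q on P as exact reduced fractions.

P1 indiff ⇒ q·6+(1-q)·7 = q·9+(1-q)·5 ⇒ q(-3) = (1-q)(-2) ⇒ q = 2/5
P2 indiff ⇒ p·5+(1-p)·4 = p·1+(1-p)·6 ⇒ p(4) = (1-p)(2) ⇒ p = 1/3

p=1/3, q=2/5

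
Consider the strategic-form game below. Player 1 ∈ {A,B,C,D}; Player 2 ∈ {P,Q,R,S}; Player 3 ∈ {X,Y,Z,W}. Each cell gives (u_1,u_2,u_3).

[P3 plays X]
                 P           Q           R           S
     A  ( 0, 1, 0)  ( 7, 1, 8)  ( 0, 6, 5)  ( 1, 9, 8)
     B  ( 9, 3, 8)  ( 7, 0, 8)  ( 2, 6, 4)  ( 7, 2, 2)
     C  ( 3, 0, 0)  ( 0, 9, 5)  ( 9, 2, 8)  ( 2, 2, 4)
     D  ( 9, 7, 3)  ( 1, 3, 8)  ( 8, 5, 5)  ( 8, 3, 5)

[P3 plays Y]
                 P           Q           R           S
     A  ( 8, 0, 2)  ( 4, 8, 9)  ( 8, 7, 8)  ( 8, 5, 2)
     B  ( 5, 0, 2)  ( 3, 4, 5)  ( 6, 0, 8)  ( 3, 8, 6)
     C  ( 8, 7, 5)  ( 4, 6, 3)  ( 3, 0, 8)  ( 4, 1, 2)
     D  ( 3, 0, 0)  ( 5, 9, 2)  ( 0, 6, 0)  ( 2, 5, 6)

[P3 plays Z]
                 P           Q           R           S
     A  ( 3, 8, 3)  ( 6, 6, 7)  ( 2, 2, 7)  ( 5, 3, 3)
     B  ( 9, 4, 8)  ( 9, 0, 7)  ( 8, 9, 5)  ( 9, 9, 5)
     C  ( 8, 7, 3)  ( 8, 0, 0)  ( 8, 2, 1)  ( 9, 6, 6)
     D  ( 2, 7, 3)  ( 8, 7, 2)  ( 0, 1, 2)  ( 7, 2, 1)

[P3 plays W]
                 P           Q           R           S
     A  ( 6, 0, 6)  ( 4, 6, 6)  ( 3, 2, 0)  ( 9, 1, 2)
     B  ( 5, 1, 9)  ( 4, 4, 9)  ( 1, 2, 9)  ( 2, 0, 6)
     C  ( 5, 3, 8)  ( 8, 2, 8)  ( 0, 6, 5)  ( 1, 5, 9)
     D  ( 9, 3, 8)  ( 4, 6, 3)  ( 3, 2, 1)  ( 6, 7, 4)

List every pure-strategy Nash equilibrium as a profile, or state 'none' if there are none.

(A,P,X): not NE [P1→D gives 9>0; P2→S gives 9>1; P3→W gives 6>0]
(A,P,Y): not NE [P2→Q gives 8>0; P3→W gives 6>2]
(A,P,Z): not NE [P1→B gives 9>3; P3→W gives 6>3]
(A,P,W): not NE [P1→D gives 9>6; P2→Q gives 6>0]
(A,Q,X): not NE [P2→S gives 9>1; P3→Y gives 9>8]
(A,Q,Y): not NE [P1→D gives 5>4]
(A,Q,Z): not NE [P1→B gives 9>6; P2→P gives 8>6; P3→Y gives 9>7]
(A,Q,W): not NE [P1→C gives 8>4; P3→Y gives 9>6]
(A,R,X): not NE [P1→C gives 9>0; P2→S gives 9>6; P3→Y gives 8>5]
(A,R,Y): not NE [P2→Q gives 8>7]
(A,R,Z): not NE [P1→C gives 8>2; P2→P gives 8>2; P3→Y gives 8>7]
(A,R,W): not NE [P2→Q gives 6>2; P3→Y gives 8>0]
(A,S,X): not NE [P1→D gives 8>1]
(A,S,Y): not NE [P2→Q gives 8>5; P3→X gives 8>2]
(A,S,Z): not NE [P1→C gives 9>5; P2→P gives 8>3; P3→X gives 8>3]
(A,S,W): not NE [P2→Q gives 6>1; P3→X gives 8>2]
(B,P,X): not NE [P2→R gives 6>3; P3→W gives 9>8]
(B,P,Y): not NE [P1→C gives 8>5; P2→S gives 8>0; P3→W gives 9>2]
(B,P,Z): not NE [P2→S gives 9>4; P3→W gives 9>8]
(B,P,W): not NE [P1→D gives 9>5; P2→Q gives 4>1]
(B,Q,X): not NE [P2→R gives 6>0; P3→W gives 9>8]
(B,Q,Y): not NE [P1→D gives 5>3; P2→S gives 8>4; P3→W gives 9>5]
(B,Q,Z): not NE [P2→S gives 9>0; P3→W gives 9>7]
(B,Q,W): not NE [P1→C gives 8>4]
(B,R,X): not NE [P1→C gives 9>2; P3→W gives 9>4]
(B,R,Y): not NE [P1→A gives 8>6; P2→S gives 8>0; P3→W gives 9>8]
(B,R,Z): not NE [P3→W gives 9>5]
(B,R,W): not NE [P1→D gives 3>1; P2→Q gives 4>2]
(B,S,X): not NE [P1→D gives 8>7; P2→R gives 6>2; P3→W gives 6>2]
(B,S,Y): not NE [P1→A gives 8>3]
(B,S,Z): not NE [P3→W gives 6>5]
(B,S,W): not NE [P1→A gives 9>2; P2→Q gives 4>0]
(C,P,X): not NE [P1→D gives 9>3; P2→Q gives 9>0; P3→W gives 8>0]
(C,P,Y): not NE [P3→W gives 8>5]
(C,P,Z): not NE [P1→B gives 9>8; P3→W gives 8>3]
(C,P,W): not NE [P1→D gives 9>5; P2→R gives 6>3]
(C,Q,X): not NE [P1→B gives 7>0; P3→W gives 8>5]
(C,Q,Y): not NE [P1→D gives 5>4; P2→P gives 7>6; P3→W gives 8>3]
(C,Q,Z): not NE [P1→B gives 9>8; P2→P gives 7>0; P3→W gives 8>0]
(C,Q,W): not NE [P2→R gives 6>2]
(C,R,X): not NE [P2→Q gives 9>2]
(C,R,Y): not NE [P1→A gives 8>3; P2→P gives 7>0]
(C,R,Z): not NE [P2→P gives 7>2; P3→Y gives 8>1]
(C,R,W): not NE [P1→D gives 3>0; P3→Y gives 8>5]
(C,S,X): not NE [P1→D gives 8>2; P2→Q gives 9>2; P3→W gives 9>4]
(C,S,Y): not NE [P1→A gives 8>4; P2→P gives 7>1; P3→W gives 9>2]
(C,S,Z): not NE [P2→P gives 7>6; P3→W gives 9>6]
(C,S,W): not NE [P1→A gives 9>1; P2→R gives 6>5]
(D,P,X): not NE [P3→W gives 8>3]
(D,P,Y): not NE [P1→C gives 8>3; P2→Q gives 9>0; P3→W gives 8>0]
(D,P,Z): not NE [P1→B gives 9>2; P3→W gives 8>3]
(D,P,W): not NE [P2→S gives 7>3]
(D,Q,X): not NE [P1→B gives 7>1; P2→P gives 7>3]
(D,Q,Y): not NE [P3→X gives 8>2]
(D,Q,Z): not NE [P1→B gives 9>8; P3→X gives 8>2]
(D,Q,W): not NE [P1→C gives 8>4; P2→S gives 7>6; P3→X gives 8>3]
(D,R,X): not NE [P1→C gives 9>8; P2→P gives 7>5]
(D,R,Y): not NE [P1→A gives 8>0; P2→Q gives 9>6; P3→X gives 5>0]
(D,R,Z): not NE [P1→C gives 8>0; P2→Q gives 7>1; P3→X gives 5>2]
(D,R,W): not NE [P2→S gives 7>2; P3→X gives 5>1]
(D,S,X): not NE [P2→P gives 7>3; P3→Y gives 6>5]
(D,S,Y): not NE [P1→A gives 8>2; P2→Q gives 9>5]
(D,S,Z): not NE [P1→C gives 9>7; P2→Q gives 7>2; P3→Y gives 6>1]
(D,S,W): not NE [P1→A gives 9>6; P3→Y gives 6>4]

PSNE: ∅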